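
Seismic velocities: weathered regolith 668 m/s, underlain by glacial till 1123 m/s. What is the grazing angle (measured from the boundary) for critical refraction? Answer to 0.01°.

53.50°

At critical incidence the refracted ray runs along the interface (θ₂ = 90°), so sin θ_c = V₁/V₂.
θ_c = arcsin(668/1123) = arcsin 0.5948 = 36.50°.
Measured from the interface: 90° − 36.50° = 53.50°.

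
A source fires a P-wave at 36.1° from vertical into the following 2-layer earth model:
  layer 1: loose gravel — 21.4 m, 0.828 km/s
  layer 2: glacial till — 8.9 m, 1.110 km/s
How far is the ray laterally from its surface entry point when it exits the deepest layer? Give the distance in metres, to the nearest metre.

Apply Snell's law at each interface; in layer i the horizontal offset is hᵢ·tan θᵢ.
Layer 1: θ = 36.10°; offset = 21.4·tan 36.10° = 15.605 m.
Layer 2: sin θ = 1.110·sin 36.1°/0.828 = 0.7899, θ = 52.17°; offset = 8.9·tan 52.17° = 11.463 m.
Total horizontal offset = 27.068 m.

27 m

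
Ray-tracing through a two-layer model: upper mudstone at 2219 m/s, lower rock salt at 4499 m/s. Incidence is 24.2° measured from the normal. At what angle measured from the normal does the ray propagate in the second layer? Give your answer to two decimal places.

56.21°

sin θ₁/V₁ = sin θ₂/V₂ ⇒ sin θ₂ = 4499·sin 24.2°/2219 = 4499·0.4099/2219 = 0.8311.
θ₂ = arcsin 0.8311 = 56.21° from the normal.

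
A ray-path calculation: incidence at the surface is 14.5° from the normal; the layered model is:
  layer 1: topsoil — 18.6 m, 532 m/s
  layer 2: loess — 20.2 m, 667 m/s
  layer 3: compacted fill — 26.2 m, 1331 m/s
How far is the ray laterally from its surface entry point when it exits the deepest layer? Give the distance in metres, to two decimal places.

Apply Snell's law at each interface; in layer i the horizontal offset is hᵢ·tan θᵢ.
Layer 1: θ = 14.50°; offset = 18.6·tan 14.50° = 4.8103 m.
Layer 2: sin θ = 667·sin 14.5°/532 = 0.3139, θ = 18.30°; offset = 20.2·tan 18.30° = 6.6787 m.
Layer 3: sin θ = 1331·sin 14.5°/532 = 0.6264, θ = 38.79°; offset = 26.2·tan 38.79° = 21.0552 m.
Summing the layer offsets gives 32.5442 m.

32.54 m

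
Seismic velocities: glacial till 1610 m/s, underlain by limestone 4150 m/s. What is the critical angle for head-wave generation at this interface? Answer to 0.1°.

At critical incidence the refracted ray runs along the interface (θ₂ = 90°), so sin θ_c = V₁/V₂.
θ_c = arcsin(1610/4150) = arcsin 0.3880 = 22.83°.

22.8°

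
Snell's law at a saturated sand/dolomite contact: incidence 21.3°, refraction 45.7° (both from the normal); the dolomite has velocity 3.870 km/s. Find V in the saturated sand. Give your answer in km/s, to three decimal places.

1.964 km/s

sin 21.3° = 0.3633; sin 45.7° = 0.7157.
V₁ = V₂·(sin θ₁/sin θ₂) = 3.870·(0.3633/0.7157) = 1.964 km/s.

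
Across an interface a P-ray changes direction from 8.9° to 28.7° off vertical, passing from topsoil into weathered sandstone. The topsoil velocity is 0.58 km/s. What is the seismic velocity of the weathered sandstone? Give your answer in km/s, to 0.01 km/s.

1.80 km/s

sin 8.9° = 0.1547; sin 28.7° = 0.4802.
V₂ = V₁·(sin θ₂/sin θ₁) = 0.58·(0.4802/0.1547) = 1.80 km/s.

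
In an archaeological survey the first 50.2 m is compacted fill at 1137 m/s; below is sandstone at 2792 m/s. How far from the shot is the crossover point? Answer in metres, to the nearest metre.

θ_c = arcsin(1137/2792) = 24.03°, so cos θ_c = 0.9133 and tᵢ = 2h cos θ_c/V₁ = 0.0806 s.
At crossover x/V₁ = x/V₂ + tᵢ ⇒ x = tᵢ/(1/V₁ − 1/V₂) = 0.08065/(8.7951e-04 − 3.5817e-04) = 154.69 m.

155 m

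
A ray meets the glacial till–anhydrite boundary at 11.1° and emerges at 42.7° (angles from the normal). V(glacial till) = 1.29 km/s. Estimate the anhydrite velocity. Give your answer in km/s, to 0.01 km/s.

Snell's law: sin 11.1°/V₁ = sin 42.7°/V₂.
V₂ = V₁·sin 42.7°/sin 11.1° = 1.29 × 3.5225 = 4.54 km/s.

4.54 km/s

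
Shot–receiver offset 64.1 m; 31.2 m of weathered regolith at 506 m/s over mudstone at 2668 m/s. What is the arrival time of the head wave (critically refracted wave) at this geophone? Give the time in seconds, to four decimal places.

t = x/V₂ + 2h·√(V₂²−V₁²)/(V₁V₂).
√(V₂²−V₁²) = √(2668²−506²) = 2619.6 m/s; delay term = 2·31.2·2619.6/(506·2668) = 0.12108 s.
t = 64.1/2668 + 0.12108 = 0.14511 s.

0.1451 s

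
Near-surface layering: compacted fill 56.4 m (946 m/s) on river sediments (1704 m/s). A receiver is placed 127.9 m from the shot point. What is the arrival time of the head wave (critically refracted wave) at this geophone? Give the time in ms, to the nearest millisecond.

174 ms

θ_c = arcsin(V₁/V₂) = arcsin(946/1704) = 33.72°, cos θ_c = 0.8317.
Intercept time tᵢ = 2h cos θ_c / V₁ = 2·56.4·0.8317/946 = 0.09918 s.
t = x/V₂ + tᵢ = 127.9/1704 + 0.09918 = 0.17423 s.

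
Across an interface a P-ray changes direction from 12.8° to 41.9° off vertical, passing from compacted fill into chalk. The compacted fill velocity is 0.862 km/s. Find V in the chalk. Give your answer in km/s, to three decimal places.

2.598 km/s

sin 12.8° = 0.2215; sin 41.9° = 0.6678.
V₂ = V₁·(sin θ₂/sin θ₁) = 0.862·(0.6678/0.2215) = 2.598 km/s.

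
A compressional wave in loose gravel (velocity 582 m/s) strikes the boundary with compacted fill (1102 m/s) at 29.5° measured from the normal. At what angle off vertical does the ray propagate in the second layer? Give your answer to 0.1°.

Snell's law: sin θ₂ = (V₂/V₁)·sin θ₁ = (1102/582)·sin 29.5° = 0.9324.
θ₂ = sin⁻¹(0.9324) = 68.81° (from vertical).

68.8°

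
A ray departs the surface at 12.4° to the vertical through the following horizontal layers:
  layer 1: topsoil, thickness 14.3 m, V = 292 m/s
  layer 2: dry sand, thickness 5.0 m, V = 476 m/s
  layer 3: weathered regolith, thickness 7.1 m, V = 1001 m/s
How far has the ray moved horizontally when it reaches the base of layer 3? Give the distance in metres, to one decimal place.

Apply Snell's law at each interface; in layer i the horizontal offset is hᵢ·tan θᵢ.
Layer 1: θ = 12.40°; offset = 14.3·tan 12.40° = 3.144 m.
Layer 2: sin θ = 476·sin 12.4°/292 = 0.3500, θ = 20.49°; offset = 5.0·tan 20.49° = 1.868 m.
Layer 3: sin θ = 1001·sin 12.4°/292 = 0.7361, θ = 47.40°; offset = 7.1·tan 47.40° = 7.722 m.
Σ offsets = 12.734 m.

12.7 m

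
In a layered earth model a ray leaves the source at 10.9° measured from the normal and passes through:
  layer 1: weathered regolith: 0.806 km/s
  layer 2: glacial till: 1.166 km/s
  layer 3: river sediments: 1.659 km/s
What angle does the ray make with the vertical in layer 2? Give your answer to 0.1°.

15.9°

Ray parameter p = sin 10.9° / 0.806 = 2.3461e-01 s/km.
sin θ_2 = p·V_2 = 2.3461e-01 × 1.166 = 0.2736.
θ_2 = arcsin 0.2736 = 15.88°.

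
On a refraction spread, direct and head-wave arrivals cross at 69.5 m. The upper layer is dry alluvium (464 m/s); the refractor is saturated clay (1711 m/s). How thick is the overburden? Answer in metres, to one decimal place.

x_cross = 2h·√((V₂+V₁)/(V₂−V₁)) → h = x_cross / (2·√((V₂+V₁)/(V₂−V₁))).
√((V₂+V₁)/(V₂−V₁)) = √((1711+464)/(1711−464)) = 1.3207.
h = 69.5 / (2·1.3207) = 26.31 m.

26.3 m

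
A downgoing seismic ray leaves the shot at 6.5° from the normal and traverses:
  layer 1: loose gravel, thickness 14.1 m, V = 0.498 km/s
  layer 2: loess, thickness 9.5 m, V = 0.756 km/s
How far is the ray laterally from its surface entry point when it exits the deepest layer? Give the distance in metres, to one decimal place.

Apply Snell's law at each interface; in layer i the horizontal offset is hᵢ·tan θᵢ.
Layer 1: θ = 6.50°; offset = 14.1·tan 6.50° = 1.606 m.
Layer 2: sin θ = 0.756·sin 6.5°/0.498 = 0.1719, θ = 9.90°; offset = 9.5·tan 9.90° = 1.657 m.
Total horizontal offset = 3.264 m.

3.3 m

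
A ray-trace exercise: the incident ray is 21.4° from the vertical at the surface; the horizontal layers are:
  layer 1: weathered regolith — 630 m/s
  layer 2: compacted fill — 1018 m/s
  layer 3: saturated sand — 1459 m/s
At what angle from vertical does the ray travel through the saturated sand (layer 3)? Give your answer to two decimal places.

Snell's law across each interface conserves sin θ / V, so sin θ_3 = V_3·sin θ₁/V₁.
sin θ_3 = 1459 × sin 21.4° / 630 = 0.8450.
θ_3 = 57.67° from the vertical.

57.67°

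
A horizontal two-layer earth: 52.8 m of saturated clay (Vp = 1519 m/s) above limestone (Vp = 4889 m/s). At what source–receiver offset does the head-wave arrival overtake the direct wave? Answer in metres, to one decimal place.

x_cross = 2h·√((V₂+V₁)/(V₂−V₁)).
(V₂+V₁)/(V₂−V₁) = (4889+1519)/(4889−1519) = 1.9015; √ = 1.3789.
x_cross = 2·52.8·1.3789 = 145.62 m.

145.6 m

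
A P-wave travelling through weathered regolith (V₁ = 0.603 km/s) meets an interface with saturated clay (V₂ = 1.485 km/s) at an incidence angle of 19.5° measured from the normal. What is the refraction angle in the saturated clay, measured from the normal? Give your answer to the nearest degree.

Snell's law: sin θ₂ = (V₂/V₁)·sin θ₁ = (1.485/0.603)·sin 19.5° = 0.8221.
θ₂ = arcsin 0.8221 = 55.29° from the normal.

55°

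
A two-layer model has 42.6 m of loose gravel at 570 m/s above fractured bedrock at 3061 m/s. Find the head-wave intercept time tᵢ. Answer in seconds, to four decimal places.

0.1469 s

θ_c = arcsin(V₁/V₂) = arcsin(570/3061) = 10.73°; cos θ_c = 0.9825.
tᵢ = 2h·cos θ_c / V₁ = 2·42.6·0.9825 / 570 = 0.14686 s.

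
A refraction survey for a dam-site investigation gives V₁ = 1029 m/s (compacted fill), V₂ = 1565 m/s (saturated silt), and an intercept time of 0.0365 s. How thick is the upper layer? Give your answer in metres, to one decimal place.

θ_c = arcsin(1029/1565) = 41.11°; cos θ_c = 0.7534.
tᵢ = 2h cos θ_c/V₁ ⇒ h = tᵢ·V₁/(2 cos θ_c) = 0.0365·1029/(2·0.7534) = 24.92 m.

24.9 m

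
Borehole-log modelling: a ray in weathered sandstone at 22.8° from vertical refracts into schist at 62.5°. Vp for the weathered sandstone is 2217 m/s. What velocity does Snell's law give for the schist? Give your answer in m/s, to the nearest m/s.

5075 m/s

sin 22.8° = 0.3875; sin 62.5° = 0.8870.
V₂ = V₁·(sin θ₂/sin θ₁) = 2217·(0.8870/0.3875) = 5074.64 m/s.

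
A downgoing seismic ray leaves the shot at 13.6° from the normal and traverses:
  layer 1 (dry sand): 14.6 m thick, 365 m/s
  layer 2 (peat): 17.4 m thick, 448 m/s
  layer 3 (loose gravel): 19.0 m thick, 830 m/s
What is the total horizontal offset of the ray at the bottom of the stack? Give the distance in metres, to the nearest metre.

21 m

p = sin θ₁/V₁ = sin 13.6°/365 = 6.4422e-04 s/m is conserved through the stack.
Layer 1: θ = 13.60°; offset = 14.6·tan 13.60° = 3.532 m.
Layer 2: sin θ = p·448 = 0.2886 → θ = 16.77°; offset = 17.4·tan 16.77° = 5.245 m.
Layer 3: sin θ = p·830 = 0.5347 → θ = 32.32°; offset = 19.0·tan 32.32° = 12.022 m.
Σ offsets = 20.800 m.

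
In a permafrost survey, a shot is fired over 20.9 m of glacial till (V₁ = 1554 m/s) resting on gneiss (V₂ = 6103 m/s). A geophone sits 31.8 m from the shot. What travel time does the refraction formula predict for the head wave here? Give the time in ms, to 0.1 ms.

31.2 ms

θ_c = arcsin(V₁/V₂) = arcsin(1554/6103) = 14.75°, cos θ_c = 0.9670.
Intercept time tᵢ = 2h cos θ_c / V₁ = 2·20.9·0.9670/1554 = 0.02601 s.
t = x/V₂ + tᵢ = 31.8/6103 + 0.02601 = 0.03122 s.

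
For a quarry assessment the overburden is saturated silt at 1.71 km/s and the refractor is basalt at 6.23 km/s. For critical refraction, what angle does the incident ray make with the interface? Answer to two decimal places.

Critical incidence: sin θ_c = V₁/V₂ = 1.71/6.23 = 0.2745.
θ_c = arcsin 0.2745 = 15.93°.
Measured from the interface: 90° − 15.93° = 74.07°.

74.07°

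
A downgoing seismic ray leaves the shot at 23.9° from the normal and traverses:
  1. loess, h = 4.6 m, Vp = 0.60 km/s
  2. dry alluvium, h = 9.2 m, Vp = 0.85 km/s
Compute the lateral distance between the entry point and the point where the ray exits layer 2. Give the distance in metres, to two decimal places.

Apply Snell's law at each interface; in layer i the horizontal offset is hᵢ·tan θᵢ.
Layer 1: θ = 23.90°; offset = 4.6·tan 23.90° = 2.0384 m.
Layer 2: sin θ = 0.85·sin 23.9°/0.60 = 0.5740, θ = 35.03°; offset = 9.2·tan 35.03° = 6.4482 m.
Σ offsets = 8.4866 m.

8.49 m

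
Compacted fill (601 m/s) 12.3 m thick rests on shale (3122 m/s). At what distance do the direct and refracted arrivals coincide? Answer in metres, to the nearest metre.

30 m

θ_c = arcsin(601/3122) = 11.10°, so cos θ_c = 0.9813 and tᵢ = 2h cos θ_c/V₁ = 0.0402 s.
At crossover x/V₁ = x/V₂ + tᵢ ⇒ x = tᵢ/(1/V₁ − 1/V₂) = 0.04017/(1.6639e-03 − 3.2031e-04) = 29.89 m.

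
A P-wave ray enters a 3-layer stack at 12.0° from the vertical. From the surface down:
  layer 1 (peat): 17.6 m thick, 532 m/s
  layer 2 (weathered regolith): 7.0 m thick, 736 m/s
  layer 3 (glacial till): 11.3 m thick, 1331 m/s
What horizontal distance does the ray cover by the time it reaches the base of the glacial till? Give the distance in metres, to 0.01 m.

12.73 m

Apply Snell's law at each interface; in layer i the horizontal offset is hᵢ·tan θᵢ.
Layer 1: θ = 12.00°; offset = 17.6·tan 12.00° = 3.7410 m.
Layer 2: sin θ = 736·sin 12.0°/532 = 0.2876, θ = 16.72°; offset = 7.0·tan 16.72° = 2.1023 m.
Layer 3: sin θ = 1331·sin 12.0°/532 = 0.5202, θ = 31.34°; offset = 11.3·tan 31.34° = 6.8823 m.
Total horizontal offset = 12.7256 m.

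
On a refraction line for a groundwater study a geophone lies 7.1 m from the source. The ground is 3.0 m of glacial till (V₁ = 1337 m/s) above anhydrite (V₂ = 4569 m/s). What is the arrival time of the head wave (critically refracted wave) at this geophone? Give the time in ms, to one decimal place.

θ_c = arcsin(V₁/V₂) = arcsin(1337/4569) = 17.02°, cos θ_c = 0.9562.
Intercept time tᵢ = 2h cos θ_c / V₁ = 2·3.0·0.9562/1337 = 0.00429 s.
t = x/V₂ + tᵢ = 7.1/4569 + 0.00429 = 0.00585 s.

5.8 ms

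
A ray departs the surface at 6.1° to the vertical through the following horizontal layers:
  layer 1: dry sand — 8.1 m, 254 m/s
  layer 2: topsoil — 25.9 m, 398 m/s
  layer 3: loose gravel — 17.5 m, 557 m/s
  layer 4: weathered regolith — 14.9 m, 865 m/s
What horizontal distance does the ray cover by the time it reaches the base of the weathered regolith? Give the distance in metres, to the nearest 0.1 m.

15.2 m

Apply Snell's law at each interface; in layer i the horizontal offset is hᵢ·tan θᵢ.
Layer 1: θ = 6.10°; offset = 8.1·tan 6.10° = 0.866 m.
Layer 2: sin θ = 398·sin 6.1°/254 = 0.1665, θ = 9.58°; offset = 25.9·tan 9.58° = 4.374 m.
Layer 3: sin θ = 557·sin 6.1°/254 = 0.2330, θ = 13.48°; offset = 17.5·tan 13.48° = 4.193 m.
Layer 4: sin θ = 865·sin 6.1°/254 = 0.3619, θ = 21.22°; offset = 14.9·tan 21.22° = 5.784 m.
Total horizontal offset = 15.217 m.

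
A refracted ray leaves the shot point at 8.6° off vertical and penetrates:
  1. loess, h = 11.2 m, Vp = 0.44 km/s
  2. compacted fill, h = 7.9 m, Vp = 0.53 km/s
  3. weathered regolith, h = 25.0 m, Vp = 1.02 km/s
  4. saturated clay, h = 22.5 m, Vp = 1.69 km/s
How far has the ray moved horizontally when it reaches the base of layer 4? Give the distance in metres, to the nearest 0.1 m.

28.2 m

Ray parameter p = sin 8.6° / 0.44 km/s = 3.3985e-01 s/km.
Layer 1: θ = 8.60°; offset = 11.2·tan 8.60° = 1.694 m.
Layer 2: sin θ = p·0.53 = 0.1801 → θ = 10.38°; offset = 7.9·tan 10.38° = 1.447 m.
Layer 3: sin θ = p·1.02 = 0.3467 → θ = 20.28°; offset = 25.0·tan 20.28° = 9.239 m.
Layer 4: sin θ = p·1.69 = 0.5744 → θ = 35.05°; offset = 22.5·tan 35.05° = 15.786 m.
Summing the layer offsets gives 28.166 m.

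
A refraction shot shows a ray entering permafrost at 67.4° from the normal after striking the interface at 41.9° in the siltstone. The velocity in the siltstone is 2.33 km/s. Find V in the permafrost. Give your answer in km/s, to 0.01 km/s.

3.22 km/s

sin 41.9° = 0.6678; sin 67.4° = 0.9232.
V₂ = V₁·(sin θ₂/sin θ₁) = 2.33·(0.9232/0.6678) = 3.22 km/s.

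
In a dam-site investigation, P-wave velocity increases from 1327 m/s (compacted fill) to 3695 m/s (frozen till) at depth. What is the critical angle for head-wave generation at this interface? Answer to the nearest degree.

At critical incidence the refracted ray runs along the interface (θ₂ = 90°), so sin θ_c = V₁/V₂.
θ_c = arcsin(1327/3695) = arcsin 0.3591 = 21.05°.

21°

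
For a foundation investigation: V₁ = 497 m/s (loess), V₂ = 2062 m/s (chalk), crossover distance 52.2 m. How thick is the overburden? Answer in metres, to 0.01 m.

20.41 m

x_cross = 2h·√((V₂+V₁)/(V₂−V₁)) → h = x_cross / (2·√((V₂+V₁)/(V₂−V₁))).
√((V₂+V₁)/(V₂−V₁)) = √((2062+497)/(2062−497)) = 1.2787.
h = 52.2 / (2·1.2787) = 20.41 m.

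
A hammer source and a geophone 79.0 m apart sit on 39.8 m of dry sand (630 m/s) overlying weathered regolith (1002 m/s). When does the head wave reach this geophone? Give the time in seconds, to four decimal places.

θ_c = arcsin(V₁/V₂) = arcsin(630/1002) = 38.96°, cos θ_c = 0.7776.
Intercept time tᵢ = 2h cos θ_c / V₁ = 2·39.8·0.7776/630 = 0.09825 s.
t = x/V₂ + tᵢ = 79.0/1002 + 0.09825 = 0.17709 s.

0.1771 s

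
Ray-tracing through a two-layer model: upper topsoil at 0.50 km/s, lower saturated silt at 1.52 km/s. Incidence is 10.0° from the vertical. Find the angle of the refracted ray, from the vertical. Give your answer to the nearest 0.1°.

Snell's law: sin θ₂ = (V₂/V₁)·sin θ₁ = (1.52/0.50)·sin 10.0° = 0.5279.
θ₂ = arcsin 0.5279 = 31.86° from the normal.

31.9°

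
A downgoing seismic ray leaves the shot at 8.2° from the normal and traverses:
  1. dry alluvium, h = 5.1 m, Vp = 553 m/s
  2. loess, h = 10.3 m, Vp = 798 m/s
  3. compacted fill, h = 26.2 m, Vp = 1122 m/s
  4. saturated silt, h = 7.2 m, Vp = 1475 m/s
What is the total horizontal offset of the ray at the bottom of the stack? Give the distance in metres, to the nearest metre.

14 m

Ray parameter p = sin 8.2° / 553 m/s = 2.5792e-04 s/m.
Layer 1: θ = 8.20°; offset = 5.1·tan 8.20° = 0.735 m.
Layer 2: sin θ = p·798 = 0.2058 → θ = 11.88°; offset = 10.3·tan 11.88° = 2.166 m.
Layer 3: sin θ = p·1122 = 0.2894 → θ = 16.82°; offset = 26.2·tan 16.82° = 7.921 m.
Layer 4: sin θ = p·1475 = 0.3804 → θ = 22.36°; offset = 7.2·tan 22.36° = 2.962 m.
Summing the layer offsets gives 13.784 m.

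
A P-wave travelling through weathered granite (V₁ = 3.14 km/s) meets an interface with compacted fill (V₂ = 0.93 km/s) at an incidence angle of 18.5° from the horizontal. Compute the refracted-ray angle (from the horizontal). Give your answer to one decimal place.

73.7°

Convert to the normal: θ₁ = 90° − 18.5° = 71.5°.
Snell's law: sin θ₂ = (V₂/V₁)·sin θ₁ = (0.93/3.14)·sin 71.5° = 0.2809.
θ₂ = arcsin 0.2809 = 16.31° from the normal.
From the interface: 90° − 16.31° = 73.69°.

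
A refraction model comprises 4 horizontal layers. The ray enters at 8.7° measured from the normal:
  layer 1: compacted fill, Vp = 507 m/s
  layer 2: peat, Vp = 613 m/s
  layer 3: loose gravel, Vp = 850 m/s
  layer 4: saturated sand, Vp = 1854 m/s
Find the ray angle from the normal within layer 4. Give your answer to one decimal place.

33.6°

Ray parameter p = sin 8.7° / 507 = 2.9834e-04 s/m.
sin θ_4 = p·V_4 = 2.9834e-04 × 1854 = 0.5531.
θ_4 = 33.58° from the vertical.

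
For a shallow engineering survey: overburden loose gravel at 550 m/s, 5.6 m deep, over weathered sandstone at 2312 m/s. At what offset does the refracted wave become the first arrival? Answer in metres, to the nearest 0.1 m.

14.3 m

θ_c = arcsin(550/2312) = 13.76°, so cos θ_c = 0.9713 and tᵢ = 2h cos θ_c/V₁ = 0.0198 s.
At crossover x/V₁ = x/V₂ + tᵢ ⇒ x = tᵢ/(1/V₁ − 1/V₂) = 0.01978/(1.8182e-03 − 4.3253e-04) = 14.27 m.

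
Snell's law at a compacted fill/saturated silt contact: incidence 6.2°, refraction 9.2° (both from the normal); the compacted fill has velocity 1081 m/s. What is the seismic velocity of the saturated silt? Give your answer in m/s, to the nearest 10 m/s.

1600 m/s

Snell's law: sin 6.2°/V₁ = sin 9.2°/V₂.
V₂ = V₁·sin 9.2°/sin 6.2° = 1081 × 1.4804 = 1600.30 m/s.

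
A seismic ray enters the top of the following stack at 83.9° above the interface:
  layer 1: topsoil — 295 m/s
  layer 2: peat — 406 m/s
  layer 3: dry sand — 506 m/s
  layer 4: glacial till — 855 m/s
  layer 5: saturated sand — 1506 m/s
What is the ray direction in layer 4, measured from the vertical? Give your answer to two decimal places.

17.94°

From the normal: θ₁ = 90° − 83.9° = 6.1°.
Snell's law across each interface conserves sin θ / V, so sin θ_4 = V_4·sin θ₁/V₁.
sin θ_4 = 855 × sin 6.1° / 295 = 0.3080.
θ_4 = 17.94° from the vertical.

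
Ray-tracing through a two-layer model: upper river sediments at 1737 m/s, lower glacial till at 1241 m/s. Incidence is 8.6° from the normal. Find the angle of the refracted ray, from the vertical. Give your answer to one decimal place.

sin θ₁/V₁ = sin θ₂/V₂ ⇒ sin θ₂ = 1241·sin 8.6°/1737 = 1241·0.1495/1737 = 0.1068.
θ₂ = arcsin 0.1068 = 6.13° from the normal.

6.1°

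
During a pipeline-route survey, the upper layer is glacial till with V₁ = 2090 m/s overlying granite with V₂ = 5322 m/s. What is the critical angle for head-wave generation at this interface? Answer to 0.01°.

Critical incidence: sin θ_c = V₁/V₂ = 2090/5322 = 0.3927.
θ_c = arcsin 0.3927 = 23.12°.

23.12°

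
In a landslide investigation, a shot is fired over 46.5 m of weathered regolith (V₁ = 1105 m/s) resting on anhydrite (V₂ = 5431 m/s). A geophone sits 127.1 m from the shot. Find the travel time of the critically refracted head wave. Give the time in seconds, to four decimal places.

θ_c = arcsin(V₁/V₂) = arcsin(1105/5431) = 11.74°, cos θ_c = 0.9791.
Intercept time tᵢ = 2h cos θ_c / V₁ = 2·46.5·0.9791/1105 = 0.08240 s.
t = x/V₂ + tᵢ = 127.1/5431 + 0.08240 = 0.10581 s.

0.1058 s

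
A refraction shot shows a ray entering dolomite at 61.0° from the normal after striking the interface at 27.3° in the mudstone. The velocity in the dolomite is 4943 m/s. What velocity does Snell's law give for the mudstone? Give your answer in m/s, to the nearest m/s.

sin 27.3° = 0.4586; sin 61.0° = 0.8746.
V₁ = V₂·(sin θ₁/sin θ₂) = 4943·(0.4586/0.8746) = 2592.10 m/s.

2592 m/s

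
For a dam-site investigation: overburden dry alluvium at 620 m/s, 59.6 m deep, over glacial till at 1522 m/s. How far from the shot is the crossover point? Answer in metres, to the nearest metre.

x_cross = 2h·√((V₂+V₁)/(V₂−V₁)).
(V₂+V₁)/(V₂−V₁) = (1522+620)/(1522−620) = 2.3747; √ = 1.5410.
x_cross = 2·59.6·1.5410 = 183.69 m.

184 m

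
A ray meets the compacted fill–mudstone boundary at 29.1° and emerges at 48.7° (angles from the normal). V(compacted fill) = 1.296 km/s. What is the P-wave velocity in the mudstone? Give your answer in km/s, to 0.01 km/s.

2.00 km/s

Snell's law: sin 29.1°/V₁ = sin 48.7°/V₂.
V₂ = V₁·sin 48.7°/sin 29.1° = 1.296 × 1.5447 = 2.00 km/s.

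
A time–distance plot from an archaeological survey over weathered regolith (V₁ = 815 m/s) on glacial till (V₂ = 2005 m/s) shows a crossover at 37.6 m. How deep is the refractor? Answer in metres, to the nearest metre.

12 m

x_cross = 2h·√((V₂+V₁)/(V₂−V₁)) → h = x_cross / (2·√((V₂+V₁)/(V₂−V₁))).
√((V₂+V₁)/(V₂−V₁)) = √((2005+815)/(2005−815)) = 1.5394.
h = 37.6 / (2·1.5394) = 12.21 m.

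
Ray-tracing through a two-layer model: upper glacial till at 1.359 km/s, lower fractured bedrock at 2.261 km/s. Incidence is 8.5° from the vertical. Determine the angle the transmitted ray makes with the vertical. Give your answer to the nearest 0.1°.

sin θ₁/V₁ = sin θ₂/V₂ ⇒ sin θ₂ = 2.261·sin 8.5°/1.359 = 2.261·0.1478/1.359 = 0.2459.
θ₂ = sin⁻¹(0.2459) = 14.24° (from vertical).

14.2°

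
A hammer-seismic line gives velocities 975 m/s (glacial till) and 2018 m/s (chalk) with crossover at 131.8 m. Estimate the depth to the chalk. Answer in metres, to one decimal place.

38.9 m

x_cross = 2h·√((V₂+V₁)/(V₂−V₁)) → h = x_cross / (2·√((V₂+V₁)/(V₂−V₁))).
√((V₂+V₁)/(V₂−V₁)) = √((2018+975)/(2018−975)) = 1.6940.
h = 131.8 / (2·1.6940) = 38.90 m.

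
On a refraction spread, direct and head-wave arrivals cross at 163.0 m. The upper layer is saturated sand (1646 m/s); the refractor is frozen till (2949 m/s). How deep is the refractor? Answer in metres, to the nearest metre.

43 m

x_cross = 2h·√((V₂+V₁)/(V₂−V₁)) → h = x_cross / (2·√((V₂+V₁)/(V₂−V₁))).
√((V₂+V₁)/(V₂−V₁)) = √((2949+1646)/(2949−1646)) = 1.8779.
h = 163.0 / (2·1.8779) = 43.40 m.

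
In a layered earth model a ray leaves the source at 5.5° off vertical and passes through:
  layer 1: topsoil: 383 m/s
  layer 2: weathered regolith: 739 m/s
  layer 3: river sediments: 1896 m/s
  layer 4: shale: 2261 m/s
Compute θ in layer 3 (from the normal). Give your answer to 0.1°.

28.3°

Snell's law across each interface conserves sin θ / V, so sin θ_3 = V_3·sin θ₁/V₁.
sin θ_3 = 1896 × sin 5.5° / 383 = 0.4745.
θ_3 = 28.33° from the vertical.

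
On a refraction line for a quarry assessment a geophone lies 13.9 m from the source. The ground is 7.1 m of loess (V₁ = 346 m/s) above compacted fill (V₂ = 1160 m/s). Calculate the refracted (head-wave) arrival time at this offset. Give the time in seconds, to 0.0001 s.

t = x/V₂ + 2h·√(V₂²−V₁²)/(V₁V₂).
√(V₂²−V₁²) = √(1160²−346²) = 1107.2 m/s; delay term = 2·7.1·1107.2/(346·1160) = 0.03917 s.
t = 13.9/1160 + 0.03917 = 0.05116 s.

0.0512 s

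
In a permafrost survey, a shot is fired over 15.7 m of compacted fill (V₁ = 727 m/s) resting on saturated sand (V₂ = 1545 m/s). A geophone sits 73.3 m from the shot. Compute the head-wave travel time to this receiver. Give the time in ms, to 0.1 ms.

θ_c = arcsin(V₁/V₂) = arcsin(727/1545) = 28.07°, cos θ_c = 0.8824.
Intercept time tᵢ = 2h cos θ_c / V₁ = 2·15.7·0.8824/727 = 0.03811 s.
t = x/V₂ + tᵢ = 73.3/1545 + 0.03811 = 0.08555 s.

85.6 ms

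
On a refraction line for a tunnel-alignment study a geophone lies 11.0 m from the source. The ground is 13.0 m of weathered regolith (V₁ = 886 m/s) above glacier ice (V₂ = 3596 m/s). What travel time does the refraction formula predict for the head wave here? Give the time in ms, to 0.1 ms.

31.5 ms

θ_c = arcsin(V₁/V₂) = arcsin(886/3596) = 14.26°, cos θ_c = 0.9692.
Intercept time tᵢ = 2h cos θ_c / V₁ = 2·13.0·0.9692/886 = 0.02844 s.
t = x/V₂ + tᵢ = 11.0/3596 + 0.02844 = 0.03150 s.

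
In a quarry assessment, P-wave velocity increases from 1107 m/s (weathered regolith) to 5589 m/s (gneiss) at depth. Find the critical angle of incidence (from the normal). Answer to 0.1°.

11.4°

At critical incidence the refracted ray runs along the interface (θ₂ = 90°), so sin θ_c = V₁/V₂.
θ_c = arcsin(1107/5589) = arcsin 0.1981 = 11.42°.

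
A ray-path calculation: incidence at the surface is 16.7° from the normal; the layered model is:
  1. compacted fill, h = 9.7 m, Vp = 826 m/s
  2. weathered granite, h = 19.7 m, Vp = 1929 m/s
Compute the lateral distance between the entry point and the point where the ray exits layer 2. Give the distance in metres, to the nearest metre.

21 m

Apply Snell's law at each interface; in layer i the horizontal offset is hᵢ·tan θᵢ.
Layer 1: θ = 16.70°; offset = 9.7·tan 16.70° = 2.910 m.
Layer 2: sin θ = 1929·sin 16.7°/826 = 0.6711, θ = 42.15°; offset = 19.7·tan 42.15° = 17.832 m.
Σ offsets = 20.742 m.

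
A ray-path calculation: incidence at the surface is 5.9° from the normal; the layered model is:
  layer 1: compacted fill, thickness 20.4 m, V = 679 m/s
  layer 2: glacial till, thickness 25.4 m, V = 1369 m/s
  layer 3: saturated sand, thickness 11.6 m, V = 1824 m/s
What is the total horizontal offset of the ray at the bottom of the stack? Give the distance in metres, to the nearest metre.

Ray parameter p = sin 5.9° / 679 m/s = 1.5139e-04 s/m.
Layer 1: θ = 5.90°; offset = 20.4·tan 5.90° = 2.108 m.
Layer 2: sin θ = p·1369 = 0.2073 → θ = 11.96°; offset = 25.4·tan 11.96° = 5.381 m.
Layer 3: sin θ = p·1824 = 0.2761 → θ = 16.03°; offset = 11.6·tan 16.03° = 3.333 m.
Σ offsets = 10.822 m.

11 m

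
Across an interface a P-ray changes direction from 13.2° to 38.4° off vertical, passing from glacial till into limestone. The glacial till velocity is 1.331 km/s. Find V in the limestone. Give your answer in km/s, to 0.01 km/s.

3.62 km/s

sin 13.2° = 0.2284; sin 38.4° = 0.6211.
V₂ = V₁·(sin θ₂/sin θ₁) = 1.331·(0.6211/0.2284) = 3.62 km/s.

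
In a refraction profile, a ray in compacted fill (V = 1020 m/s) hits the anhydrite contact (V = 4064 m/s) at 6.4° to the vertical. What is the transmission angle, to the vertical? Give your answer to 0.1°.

26.4°

sin θ₁/V₁ = sin θ₂/V₂ ⇒ sin θ₂ = 4064·sin 6.4°/1020 = 4064·0.1115/1020 = 0.4441.
θ₂ = sin⁻¹(0.4441) = 26.37° (from vertical).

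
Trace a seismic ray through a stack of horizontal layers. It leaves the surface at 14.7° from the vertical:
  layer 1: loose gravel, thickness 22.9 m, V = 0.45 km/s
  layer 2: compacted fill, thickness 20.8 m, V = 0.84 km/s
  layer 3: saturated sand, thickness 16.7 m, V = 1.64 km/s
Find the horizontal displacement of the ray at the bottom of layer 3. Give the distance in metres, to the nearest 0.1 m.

57.8 m

p = sin θ₁/V₁ = sin 14.7°/0.45 = 5.6391e-01 s/km is conserved through the stack.
Layer 1: θ = 14.70°; offset = 22.9·tan 14.70° = 6.008 m.
Layer 2: sin θ = p·0.84 = 0.4737 → θ = 28.27°; offset = 20.8·tan 28.27° = 11.187 m.
Layer 3: sin θ = p·1.64 = 0.9248 → θ = 67.64°; offset = 16.7·tan 67.64° = 40.596 m.
Total horizontal offset = 57.791 m.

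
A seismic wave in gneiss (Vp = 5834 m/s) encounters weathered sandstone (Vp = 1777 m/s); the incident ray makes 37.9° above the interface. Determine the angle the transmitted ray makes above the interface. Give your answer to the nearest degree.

Convert to the normal: θ₁ = 90° − 37.9° = 52.1°.
Snell's law: sin θ₂ = (V₂/V₁)·sin θ₁ = (1777/5834)·sin 52.1° = 0.2404.
θ₂ = arcsin 0.2404 = 13.91° from the normal.
From the interface: 90° − 13.91° = 76.09°.

76°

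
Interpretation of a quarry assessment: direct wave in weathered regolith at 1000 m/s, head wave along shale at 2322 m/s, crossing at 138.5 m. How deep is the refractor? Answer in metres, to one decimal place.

h = (x_cross/2)·√((V₂−V₁)/(V₂+V₁)).
(V₂−V₁)/(V₂+V₁) = (2322−1000)/(2322+1000) = 0.3980; √ = 0.6308.
h = (138.5/2)·0.6308 = 43.69 m.

43.7 m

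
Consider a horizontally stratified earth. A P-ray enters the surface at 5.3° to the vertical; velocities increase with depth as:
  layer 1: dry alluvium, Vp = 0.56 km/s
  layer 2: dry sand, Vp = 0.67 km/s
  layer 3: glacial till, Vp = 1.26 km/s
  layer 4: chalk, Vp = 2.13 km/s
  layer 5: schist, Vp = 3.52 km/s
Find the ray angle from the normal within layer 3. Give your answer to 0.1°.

12.0°

Ray parameter p = sin 5.3° / 0.56 = 1.6495e-01 s/km.
sin θ_3 = p·V_3 = 1.6495e-01 × 1.26 = 0.2078.
θ_3 = 12.00° from the vertical.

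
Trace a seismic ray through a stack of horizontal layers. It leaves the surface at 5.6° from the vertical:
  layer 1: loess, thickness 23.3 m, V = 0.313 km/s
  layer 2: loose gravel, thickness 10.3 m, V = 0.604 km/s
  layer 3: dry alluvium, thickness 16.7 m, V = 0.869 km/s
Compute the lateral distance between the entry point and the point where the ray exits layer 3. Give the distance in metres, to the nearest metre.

Apply Snell's law at each interface; in layer i the horizontal offset is hᵢ·tan θᵢ.
Layer 1: θ = 5.60°; offset = 23.3·tan 5.60° = 2.285 m.
Layer 2: sin θ = 0.604·sin 5.6°/0.313 = 0.1883, θ = 10.85°; offset = 10.3·tan 10.85° = 1.975 m.
Layer 3: sin θ = 0.869·sin 5.6°/0.313 = 0.2709, θ = 15.72°; offset = 16.7·tan 15.72° = 4.700 m.
Total horizontal offset = 8.960 m.

9 m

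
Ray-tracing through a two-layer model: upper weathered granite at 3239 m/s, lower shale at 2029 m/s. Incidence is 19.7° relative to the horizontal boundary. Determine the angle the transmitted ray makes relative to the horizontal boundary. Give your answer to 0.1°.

Convert to the normal: θ₁ = 90° − 19.7° = 70.3°.
sin θ₁/V₁ = sin θ₂/V₂ ⇒ sin θ₂ = 2029·sin 70.3°/3239 = 2029·0.9415/3239 = 0.5898.
θ₂ = sin⁻¹(0.5898) = 36.14° (from vertical).
From the interface: 90° − 36.14° = 53.86°.

53.9°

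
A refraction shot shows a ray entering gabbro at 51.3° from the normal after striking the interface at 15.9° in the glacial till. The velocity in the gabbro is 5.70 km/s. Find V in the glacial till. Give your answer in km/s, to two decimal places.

sin 15.9° = 0.2740; sin 51.3° = 0.7804.
V₁ = V₂·(sin θ₁/sin θ₂) = 5.70·(0.2740/0.7804) = 2.00 km/s.

2.00 km/s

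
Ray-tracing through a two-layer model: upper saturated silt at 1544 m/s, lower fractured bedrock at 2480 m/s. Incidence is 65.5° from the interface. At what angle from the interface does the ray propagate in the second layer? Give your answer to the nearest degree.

48°

Angle from the normal: 90° − 65.5° = 24.5°.
sin θ₁/V₁ = sin θ₂/V₂ ⇒ sin θ₂ = 2480·sin 24.5°/1544 = 2480·0.4147/1544 = 0.6661.
θ₂ = arcsin 0.6661 = 41.77° from the normal.
From the interface: 90° − 41.77° = 48.23°.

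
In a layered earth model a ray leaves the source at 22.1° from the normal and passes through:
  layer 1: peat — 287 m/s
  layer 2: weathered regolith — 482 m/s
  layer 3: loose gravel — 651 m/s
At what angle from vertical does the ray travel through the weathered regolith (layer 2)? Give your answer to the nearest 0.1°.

Snell's law across each interface conserves sin θ / V, so sin θ_2 = V_2·sin θ₁/V₁.
sin θ_2 = 482 × sin 22.1° / 287 = 0.6318.
θ_2 = 39.19° from the vertical.

39.2°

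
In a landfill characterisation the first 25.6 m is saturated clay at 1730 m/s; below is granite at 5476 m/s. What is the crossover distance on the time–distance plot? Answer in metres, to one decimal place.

71.0 m

θ_c = arcsin(1730/5476) = 18.42°, so cos θ_c = 0.9488 and tᵢ = 2h cos θ_c/V₁ = 0.0281 s.
At crossover x/V₁ = x/V₂ + tᵢ ⇒ x = tᵢ/(1/V₁ − 1/V₂) = 0.02808/(5.7803e-04 − 1.8262e-04) = 71.01 m.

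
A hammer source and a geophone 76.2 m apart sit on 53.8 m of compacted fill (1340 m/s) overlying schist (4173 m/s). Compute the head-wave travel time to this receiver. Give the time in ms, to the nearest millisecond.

94 ms

t = x/V₂ + 2h·√(V₂²−V₁²)/(V₁V₂).
√(V₂²−V₁²) = √(4173²−1340²) = 3952.0 m/s; delay term = 2·53.8·3952.0/(1340·4173) = 0.07605 s.
t = 76.2/4173 + 0.07605 = 0.09431 s.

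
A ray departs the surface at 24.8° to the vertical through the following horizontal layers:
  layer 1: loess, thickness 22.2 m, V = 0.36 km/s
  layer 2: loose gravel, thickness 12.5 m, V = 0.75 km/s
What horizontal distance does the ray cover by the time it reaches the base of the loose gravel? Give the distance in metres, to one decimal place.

32.7 m

Apply Snell's law at each interface; in layer i the horizontal offset is hᵢ·tan θᵢ.
Layer 1: θ = 24.80°; offset = 22.2·tan 24.80° = 10.258 m.
Layer 2: sin θ = 0.75·sin 24.8°/0.36 = 0.8739, θ = 60.91°; offset = 12.5·tan 60.91° = 22.467 m.
Total horizontal offset = 32.725 m.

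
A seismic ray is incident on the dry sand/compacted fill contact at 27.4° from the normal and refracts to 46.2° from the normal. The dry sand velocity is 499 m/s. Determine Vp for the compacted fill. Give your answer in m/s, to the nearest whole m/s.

783 m/s

sin 27.4° = 0.4602; sin 46.2° = 0.7218.
V₂ = V₁·(sin θ₂/sin θ₁) = 499·(0.7218/0.4602) = 782.61 m/s.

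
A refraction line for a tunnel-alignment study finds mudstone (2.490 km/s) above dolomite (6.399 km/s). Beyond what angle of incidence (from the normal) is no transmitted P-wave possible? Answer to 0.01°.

22.90°

Critical incidence: sin θ_c = V₁/V₂ = 2.490/6.399 = 0.3891.
θ_c = arcsin 0.3891 = 22.90°.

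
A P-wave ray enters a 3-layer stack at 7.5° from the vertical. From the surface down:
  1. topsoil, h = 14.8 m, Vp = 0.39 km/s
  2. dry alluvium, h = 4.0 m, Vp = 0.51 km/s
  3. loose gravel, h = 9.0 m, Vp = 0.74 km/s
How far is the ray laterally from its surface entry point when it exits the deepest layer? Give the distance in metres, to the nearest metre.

5 m

p = sin θ₁/V₁ = sin 7.5°/0.39 = 3.3468e-01 s/km is conserved through the stack.
Layer 1: θ = 7.50°; offset = 14.8·tan 7.50° = 1.948 m.
Layer 2: sin θ = p·0.51 = 0.1707 → θ = 9.83°; offset = 4.0·tan 9.83° = 0.693 m.
Layer 3: sin θ = p·0.74 = 0.2477 → θ = 14.34°; offset = 9.0·tan 14.34° = 2.301 m.
Σ offsets = 4.942 m.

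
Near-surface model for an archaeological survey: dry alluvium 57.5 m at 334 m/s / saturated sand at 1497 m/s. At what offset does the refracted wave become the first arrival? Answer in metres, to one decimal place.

θ_c = arcsin(334/1497) = 12.89°, so cos θ_c = 0.9748 and tᵢ = 2h cos θ_c/V₁ = 0.3356 s.
At crossover x/V₁ = x/V₂ + tᵢ ⇒ x = tᵢ/(1/V₁ − 1/V₂) = 0.33563/(2.9940e-03 − 6.6800e-04) = 144.30 m.

144.3 m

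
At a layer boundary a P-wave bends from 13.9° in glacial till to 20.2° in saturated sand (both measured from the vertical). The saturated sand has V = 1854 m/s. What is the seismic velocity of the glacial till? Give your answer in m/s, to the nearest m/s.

Snell's law: sin 13.9°/V₁ = sin 20.2°/V₂.
V₁ = V₂·sin 13.9°/sin 20.2° = 1854 × 0.6957 = 1289.85 m/s.

1290 m/s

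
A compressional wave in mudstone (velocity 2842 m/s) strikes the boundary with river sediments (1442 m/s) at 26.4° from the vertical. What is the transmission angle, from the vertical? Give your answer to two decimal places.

Snell's law: sin θ₂ = (V₂/V₁)·sin θ₁ = (1442/2842)·sin 26.4° = 0.2256.
θ₂ = arcsin 0.2256 = 13.04° from the normal.

13.04°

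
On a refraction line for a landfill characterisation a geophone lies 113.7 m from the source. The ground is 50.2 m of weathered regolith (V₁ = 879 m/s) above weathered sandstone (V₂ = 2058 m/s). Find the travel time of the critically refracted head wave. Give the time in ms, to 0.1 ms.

158.5 ms

t = x/V₂ + 2h·√(V₂²−V₁²)/(V₁V₂).
√(V₂²−V₁²) = √(2058²−879²) = 1860.8 m/s; delay term = 2·50.2·1860.8/(879·2058) = 0.10328 s.
t = 113.7/2058 + 0.10328 = 0.15853 s.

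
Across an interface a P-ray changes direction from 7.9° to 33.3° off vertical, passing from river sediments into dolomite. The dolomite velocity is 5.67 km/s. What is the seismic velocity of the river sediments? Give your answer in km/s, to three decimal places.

Snell's law: sin 7.9°/V₁ = sin 33.3°/V₂.
V₁ = V₂·sin 7.9°/sin 33.3° = 5.67 × 0.2503 = 1.419 km/s.

1.419 km/s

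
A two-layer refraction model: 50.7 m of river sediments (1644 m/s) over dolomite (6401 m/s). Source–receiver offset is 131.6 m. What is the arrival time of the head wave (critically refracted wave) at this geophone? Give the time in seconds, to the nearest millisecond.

0.080 s

t = x/V₂ + 2h·√(V₂²−V₁²)/(V₁V₂).
√(V₂²−V₁²) = √(6401²−1644²) = 6186.3 m/s; delay term = 2·50.7·6186.3/(1644·6401) = 0.05961 s.
t = 131.6/6401 + 0.05961 = 0.08017 s.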